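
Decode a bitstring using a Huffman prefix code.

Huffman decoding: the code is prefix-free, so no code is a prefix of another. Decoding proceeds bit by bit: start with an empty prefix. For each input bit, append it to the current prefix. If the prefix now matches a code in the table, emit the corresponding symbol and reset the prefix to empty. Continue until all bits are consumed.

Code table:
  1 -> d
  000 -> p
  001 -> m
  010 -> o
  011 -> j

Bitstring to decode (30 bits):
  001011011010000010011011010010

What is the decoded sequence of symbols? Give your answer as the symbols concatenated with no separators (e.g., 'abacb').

Bit 0: prefix='0' (no match yet)
Bit 1: prefix='00' (no match yet)
Bit 2: prefix='001' -> emit 'm', reset
Bit 3: prefix='0' (no match yet)
Bit 4: prefix='01' (no match yet)
Bit 5: prefix='011' -> emit 'j', reset
Bit 6: prefix='0' (no match yet)
Bit 7: prefix='01' (no match yet)
Bit 8: prefix='011' -> emit 'j', reset
Bit 9: prefix='0' (no match yet)
Bit 10: prefix='01' (no match yet)
Bit 11: prefix='010' -> emit 'o', reset
Bit 12: prefix='0' (no match yet)
Bit 13: prefix='00' (no match yet)
Bit 14: prefix='000' -> emit 'p', reset
Bit 15: prefix='0' (no match yet)
Bit 16: prefix='01' (no match yet)
Bit 17: prefix='010' -> emit 'o', reset
Bit 18: prefix='0' (no match yet)
Bit 19: prefix='01' (no match yet)
Bit 20: prefix='011' -> emit 'j', reset
Bit 21: prefix='0' (no match yet)
Bit 22: prefix='01' (no match yet)
Bit 23: prefix='011' -> emit 'j', reset
Bit 24: prefix='0' (no match yet)
Bit 25: prefix='01' (no match yet)
Bit 26: prefix='010' -> emit 'o', reset
Bit 27: prefix='0' (no match yet)
Bit 28: prefix='01' (no match yet)
Bit 29: prefix='010' -> emit 'o', reset

Answer: mjjopojjoo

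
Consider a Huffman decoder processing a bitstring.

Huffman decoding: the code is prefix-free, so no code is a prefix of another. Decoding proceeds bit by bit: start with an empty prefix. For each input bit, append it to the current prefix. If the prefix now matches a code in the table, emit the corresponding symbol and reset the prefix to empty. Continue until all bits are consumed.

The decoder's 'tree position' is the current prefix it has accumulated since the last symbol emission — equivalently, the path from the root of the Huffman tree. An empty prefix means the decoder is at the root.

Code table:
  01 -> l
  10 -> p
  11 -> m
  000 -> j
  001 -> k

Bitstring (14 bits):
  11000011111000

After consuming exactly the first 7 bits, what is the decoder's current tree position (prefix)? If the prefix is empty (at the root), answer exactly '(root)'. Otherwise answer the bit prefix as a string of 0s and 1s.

Answer: (root)

Derivation:
Bit 0: prefix='1' (no match yet)
Bit 1: prefix='11' -> emit 'm', reset
Bit 2: prefix='0' (no match yet)
Bit 3: prefix='00' (no match yet)
Bit 4: prefix='000' -> emit 'j', reset
Bit 5: prefix='0' (no match yet)
Bit 6: prefix='01' -> emit 'l', reset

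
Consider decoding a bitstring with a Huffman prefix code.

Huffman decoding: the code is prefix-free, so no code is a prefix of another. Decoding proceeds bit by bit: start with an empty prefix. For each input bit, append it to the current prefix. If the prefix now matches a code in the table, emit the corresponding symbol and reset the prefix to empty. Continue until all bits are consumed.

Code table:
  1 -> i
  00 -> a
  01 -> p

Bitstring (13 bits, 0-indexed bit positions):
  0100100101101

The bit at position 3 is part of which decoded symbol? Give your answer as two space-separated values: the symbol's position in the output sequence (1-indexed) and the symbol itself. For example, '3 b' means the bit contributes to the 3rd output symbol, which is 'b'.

Bit 0: prefix='0' (no match yet)
Bit 1: prefix='01' -> emit 'p', reset
Bit 2: prefix='0' (no match yet)
Bit 3: prefix='00' -> emit 'a', reset
Bit 4: prefix='1' -> emit 'i', reset
Bit 5: prefix='0' (no match yet)
Bit 6: prefix='00' -> emit 'a', reset
Bit 7: prefix='1' -> emit 'i', reset

Answer: 2 a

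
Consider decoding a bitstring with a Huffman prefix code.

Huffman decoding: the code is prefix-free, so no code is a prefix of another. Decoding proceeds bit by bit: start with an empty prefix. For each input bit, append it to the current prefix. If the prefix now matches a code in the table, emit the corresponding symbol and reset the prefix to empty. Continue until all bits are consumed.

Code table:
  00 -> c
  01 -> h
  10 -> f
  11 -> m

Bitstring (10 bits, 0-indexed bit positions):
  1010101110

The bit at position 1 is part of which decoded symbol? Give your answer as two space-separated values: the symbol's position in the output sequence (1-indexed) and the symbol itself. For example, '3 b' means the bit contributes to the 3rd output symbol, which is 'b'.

Answer: 1 f

Derivation:
Bit 0: prefix='1' (no match yet)
Bit 1: prefix='10' -> emit 'f', reset
Bit 2: prefix='1' (no match yet)
Bit 3: prefix='10' -> emit 'f', reset
Bit 4: prefix='1' (no match yet)
Bit 5: prefix='10' -> emit 'f', reset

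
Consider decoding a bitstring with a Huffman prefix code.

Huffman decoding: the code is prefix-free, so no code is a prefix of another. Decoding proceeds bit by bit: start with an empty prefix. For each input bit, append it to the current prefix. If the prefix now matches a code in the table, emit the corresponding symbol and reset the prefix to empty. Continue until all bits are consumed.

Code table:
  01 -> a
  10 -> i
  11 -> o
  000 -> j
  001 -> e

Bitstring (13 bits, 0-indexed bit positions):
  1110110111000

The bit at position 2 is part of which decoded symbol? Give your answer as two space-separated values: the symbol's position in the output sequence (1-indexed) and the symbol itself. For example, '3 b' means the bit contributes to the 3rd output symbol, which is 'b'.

Answer: 2 i

Derivation:
Bit 0: prefix='1' (no match yet)
Bit 1: prefix='11' -> emit 'o', reset
Bit 2: prefix='1' (no match yet)
Bit 3: prefix='10' -> emit 'i', reset
Bit 4: prefix='1' (no match yet)
Bit 5: prefix='11' -> emit 'o', reset
Bit 6: prefix='0' (no match yet)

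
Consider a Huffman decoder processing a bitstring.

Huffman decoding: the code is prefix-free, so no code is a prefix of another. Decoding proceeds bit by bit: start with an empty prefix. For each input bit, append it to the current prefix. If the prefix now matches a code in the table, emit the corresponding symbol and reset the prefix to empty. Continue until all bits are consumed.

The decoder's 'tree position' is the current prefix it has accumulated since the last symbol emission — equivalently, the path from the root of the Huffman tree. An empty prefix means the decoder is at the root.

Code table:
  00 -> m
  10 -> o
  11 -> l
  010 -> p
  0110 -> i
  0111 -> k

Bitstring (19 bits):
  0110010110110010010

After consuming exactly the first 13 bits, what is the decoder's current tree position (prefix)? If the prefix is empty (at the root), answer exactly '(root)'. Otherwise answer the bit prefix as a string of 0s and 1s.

Answer: (root)

Derivation:
Bit 0: prefix='0' (no match yet)
Bit 1: prefix='01' (no match yet)
Bit 2: prefix='011' (no match yet)
Bit 3: prefix='0110' -> emit 'i', reset
Bit 4: prefix='0' (no match yet)
Bit 5: prefix='01' (no match yet)
Bit 6: prefix='010' -> emit 'p', reset
Bit 7: prefix='1' (no match yet)
Bit 8: prefix='11' -> emit 'l', reset
Bit 9: prefix='0' (no match yet)
Bit 10: prefix='01' (no match yet)
Bit 11: prefix='011' (no match yet)
Bit 12: prefix='0110' -> emit 'i', reset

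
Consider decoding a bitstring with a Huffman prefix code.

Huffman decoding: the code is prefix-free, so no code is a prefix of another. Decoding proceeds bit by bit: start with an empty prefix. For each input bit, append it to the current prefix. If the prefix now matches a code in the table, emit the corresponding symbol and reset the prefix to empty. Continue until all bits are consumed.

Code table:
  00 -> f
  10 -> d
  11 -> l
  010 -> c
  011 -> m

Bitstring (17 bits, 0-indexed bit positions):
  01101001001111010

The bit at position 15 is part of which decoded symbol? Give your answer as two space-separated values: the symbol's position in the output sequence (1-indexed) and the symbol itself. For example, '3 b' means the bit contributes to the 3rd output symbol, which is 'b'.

Answer: 6 c

Derivation:
Bit 0: prefix='0' (no match yet)
Bit 1: prefix='01' (no match yet)
Bit 2: prefix='011' -> emit 'm', reset
Bit 3: prefix='0' (no match yet)
Bit 4: prefix='01' (no match yet)
Bit 5: prefix='010' -> emit 'c', reset
Bit 6: prefix='0' (no match yet)
Bit 7: prefix='01' (no match yet)
Bit 8: prefix='010' -> emit 'c', reset
Bit 9: prefix='0' (no match yet)
Bit 10: prefix='01' (no match yet)
Bit 11: prefix='011' -> emit 'm', reset
Bit 12: prefix='1' (no match yet)
Bit 13: prefix='11' -> emit 'l', reset
Bit 14: prefix='0' (no match yet)
Bit 15: prefix='01' (no match yet)
Bit 16: prefix='010' -> emit 'c', reset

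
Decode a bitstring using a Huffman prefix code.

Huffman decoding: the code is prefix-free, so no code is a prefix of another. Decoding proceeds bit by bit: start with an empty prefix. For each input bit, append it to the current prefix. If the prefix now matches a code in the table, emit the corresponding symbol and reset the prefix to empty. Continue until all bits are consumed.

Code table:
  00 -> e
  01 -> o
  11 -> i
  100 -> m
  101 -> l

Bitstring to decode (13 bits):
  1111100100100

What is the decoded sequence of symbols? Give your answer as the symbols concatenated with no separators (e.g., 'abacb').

Bit 0: prefix='1' (no match yet)
Bit 1: prefix='11' -> emit 'i', reset
Bit 2: prefix='1' (no match yet)
Bit 3: prefix='11' -> emit 'i', reset
Bit 4: prefix='1' (no match yet)
Bit 5: prefix='10' (no match yet)
Bit 6: prefix='100' -> emit 'm', reset
Bit 7: prefix='1' (no match yet)
Bit 8: prefix='10' (no match yet)
Bit 9: prefix='100' -> emit 'm', reset
Bit 10: prefix='1' (no match yet)
Bit 11: prefix='10' (no match yet)
Bit 12: prefix='100' -> emit 'm', reset

Answer: iimmm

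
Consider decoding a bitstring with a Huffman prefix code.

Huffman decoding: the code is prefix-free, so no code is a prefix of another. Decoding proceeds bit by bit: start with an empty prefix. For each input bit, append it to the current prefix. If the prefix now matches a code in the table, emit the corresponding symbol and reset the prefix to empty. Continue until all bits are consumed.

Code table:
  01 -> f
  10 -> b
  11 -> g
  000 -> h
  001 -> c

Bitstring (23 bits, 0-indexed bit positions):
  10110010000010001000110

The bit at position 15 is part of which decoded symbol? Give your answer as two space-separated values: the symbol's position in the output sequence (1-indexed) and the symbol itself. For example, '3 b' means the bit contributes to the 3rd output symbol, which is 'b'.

Answer: 6 h

Derivation:
Bit 0: prefix='1' (no match yet)
Bit 1: prefix='10' -> emit 'b', reset
Bit 2: prefix='1' (no match yet)
Bit 3: prefix='11' -> emit 'g', reset
Bit 4: prefix='0' (no match yet)
Bit 5: prefix='00' (no match yet)
Bit 6: prefix='001' -> emit 'c', reset
Bit 7: prefix='0' (no match yet)
Bit 8: prefix='00' (no match yet)
Bit 9: prefix='000' -> emit 'h', reset
Bit 10: prefix='0' (no match yet)
Bit 11: prefix='00' (no match yet)
Bit 12: prefix='001' -> emit 'c', reset
Bit 13: prefix='0' (no match yet)
Bit 14: prefix='00' (no match yet)
Bit 15: prefix='000' -> emit 'h', reset
Bit 16: prefix='1' (no match yet)
Bit 17: prefix='10' -> emit 'b', reset
Bit 18: prefix='0' (no match yet)
Bit 19: prefix='00' (no match yet)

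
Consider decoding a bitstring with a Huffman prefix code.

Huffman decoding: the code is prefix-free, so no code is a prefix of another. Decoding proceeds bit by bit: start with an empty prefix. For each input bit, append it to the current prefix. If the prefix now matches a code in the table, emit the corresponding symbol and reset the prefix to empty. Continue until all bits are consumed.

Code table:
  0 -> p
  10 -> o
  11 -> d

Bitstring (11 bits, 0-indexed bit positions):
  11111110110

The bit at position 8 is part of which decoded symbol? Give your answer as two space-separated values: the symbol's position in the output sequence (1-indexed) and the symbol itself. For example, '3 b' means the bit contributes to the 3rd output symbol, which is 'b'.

Bit 0: prefix='1' (no match yet)
Bit 1: prefix='11' -> emit 'd', reset
Bit 2: prefix='1' (no match yet)
Bit 3: prefix='11' -> emit 'd', reset
Bit 4: prefix='1' (no match yet)
Bit 5: prefix='11' -> emit 'd', reset
Bit 6: prefix='1' (no match yet)
Bit 7: prefix='10' -> emit 'o', reset
Bit 8: prefix='1' (no match yet)
Bit 9: prefix='11' -> emit 'd', reset
Bit 10: prefix='0' -> emit 'p', reset

Answer: 5 d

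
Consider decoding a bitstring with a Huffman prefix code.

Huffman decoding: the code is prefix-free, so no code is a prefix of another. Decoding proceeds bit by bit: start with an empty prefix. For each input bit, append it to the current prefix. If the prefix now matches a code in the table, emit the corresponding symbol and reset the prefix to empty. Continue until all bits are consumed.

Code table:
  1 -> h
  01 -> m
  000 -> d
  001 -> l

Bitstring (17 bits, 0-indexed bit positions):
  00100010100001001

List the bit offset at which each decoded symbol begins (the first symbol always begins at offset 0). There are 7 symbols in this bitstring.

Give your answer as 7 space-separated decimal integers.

Bit 0: prefix='0' (no match yet)
Bit 1: prefix='00' (no match yet)
Bit 2: prefix='001' -> emit 'l', reset
Bit 3: prefix='0' (no match yet)
Bit 4: prefix='00' (no match yet)
Bit 5: prefix='000' -> emit 'd', reset
Bit 6: prefix='1' -> emit 'h', reset
Bit 7: prefix='0' (no match yet)
Bit 8: prefix='01' -> emit 'm', reset
Bit 9: prefix='0' (no match yet)
Bit 10: prefix='00' (no match yet)
Bit 11: prefix='000' -> emit 'd', reset
Bit 12: prefix='0' (no match yet)
Bit 13: prefix='01' -> emit 'm', reset
Bit 14: prefix='0' (no match yet)
Bit 15: prefix='00' (no match yet)
Bit 16: prefix='001' -> emit 'l', reset

Answer: 0 3 6 7 9 12 14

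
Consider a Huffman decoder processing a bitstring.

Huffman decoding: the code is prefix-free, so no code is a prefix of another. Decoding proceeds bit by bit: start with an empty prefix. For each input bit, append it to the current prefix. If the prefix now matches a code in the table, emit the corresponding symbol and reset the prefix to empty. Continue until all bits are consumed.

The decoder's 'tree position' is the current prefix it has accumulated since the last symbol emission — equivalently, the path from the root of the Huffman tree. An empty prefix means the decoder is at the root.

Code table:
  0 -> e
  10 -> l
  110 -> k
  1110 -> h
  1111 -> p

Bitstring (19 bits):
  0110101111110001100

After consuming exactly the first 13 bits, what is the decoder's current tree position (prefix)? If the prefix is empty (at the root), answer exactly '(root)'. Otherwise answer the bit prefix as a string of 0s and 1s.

Answer: (root)

Derivation:
Bit 0: prefix='0' -> emit 'e', reset
Bit 1: prefix='1' (no match yet)
Bit 2: prefix='11' (no match yet)
Bit 3: prefix='110' -> emit 'k', reset
Bit 4: prefix='1' (no match yet)
Bit 5: prefix='10' -> emit 'l', reset
Bit 6: prefix='1' (no match yet)
Bit 7: prefix='11' (no match yet)
Bit 8: prefix='111' (no match yet)
Bit 9: prefix='1111' -> emit 'p', reset
Bit 10: prefix='1' (no match yet)
Bit 11: prefix='11' (no match yet)
Bit 12: prefix='110' -> emit 'k', reset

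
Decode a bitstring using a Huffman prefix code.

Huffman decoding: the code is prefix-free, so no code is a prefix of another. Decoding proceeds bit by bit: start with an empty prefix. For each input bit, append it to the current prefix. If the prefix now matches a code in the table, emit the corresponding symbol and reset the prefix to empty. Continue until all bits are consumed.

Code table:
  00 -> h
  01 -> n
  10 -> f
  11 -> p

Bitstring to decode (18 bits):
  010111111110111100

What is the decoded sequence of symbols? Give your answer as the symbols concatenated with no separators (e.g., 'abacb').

Answer: nnpppfpph

Derivation:
Bit 0: prefix='0' (no match yet)
Bit 1: prefix='01' -> emit 'n', reset
Bit 2: prefix='0' (no match yet)
Bit 3: prefix='01' -> emit 'n', reset
Bit 4: prefix='1' (no match yet)
Bit 5: prefix='11' -> emit 'p', reset
Bit 6: prefix='1' (no match yet)
Bit 7: prefix='11' -> emit 'p', reset
Bit 8: prefix='1' (no match yet)
Bit 9: prefix='11' -> emit 'p', reset
Bit 10: prefix='1' (no match yet)
Bit 11: prefix='10' -> emit 'f', reset
Bit 12: prefix='1' (no match yet)
Bit 13: prefix='11' -> emit 'p', reset
Bit 14: prefix='1' (no match yet)
Bit 15: prefix='11' -> emit 'p', reset
Bit 16: prefix='0' (no match yet)
Bit 17: prefix='00' -> emit 'h', reset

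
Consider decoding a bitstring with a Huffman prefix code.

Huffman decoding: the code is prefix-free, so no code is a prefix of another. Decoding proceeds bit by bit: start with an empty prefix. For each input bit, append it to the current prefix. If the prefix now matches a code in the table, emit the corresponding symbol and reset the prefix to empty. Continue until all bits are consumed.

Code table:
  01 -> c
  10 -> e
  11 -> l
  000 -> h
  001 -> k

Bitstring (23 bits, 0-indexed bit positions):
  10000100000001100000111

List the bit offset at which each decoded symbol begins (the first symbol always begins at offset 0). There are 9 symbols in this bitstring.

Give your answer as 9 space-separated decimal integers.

Answer: 0 2 5 7 10 13 15 18 21

Derivation:
Bit 0: prefix='1' (no match yet)
Bit 1: prefix='10' -> emit 'e', reset
Bit 2: prefix='0' (no match yet)
Bit 3: prefix='00' (no match yet)
Bit 4: prefix='000' -> emit 'h', reset
Bit 5: prefix='1' (no match yet)
Bit 6: prefix='10' -> emit 'e', reset
Bit 7: prefix='0' (no match yet)
Bit 8: prefix='00' (no match yet)
Bit 9: prefix='000' -> emit 'h', reset
Bit 10: prefix='0' (no match yet)
Bit 11: prefix='00' (no match yet)
Bit 12: prefix='000' -> emit 'h', reset
Bit 13: prefix='1' (no match yet)
Bit 14: prefix='11' -> emit 'l', reset
Bit 15: prefix='0' (no match yet)
Bit 16: prefix='00' (no match yet)
Bit 17: prefix='000' -> emit 'h', reset
Bit 18: prefix='0' (no match yet)
Bit 19: prefix='00' (no match yet)
Bit 20: prefix='001' -> emit 'k', reset
Bit 21: prefix='1' (no match yet)
Bit 22: prefix='11' -> emit 'l', reset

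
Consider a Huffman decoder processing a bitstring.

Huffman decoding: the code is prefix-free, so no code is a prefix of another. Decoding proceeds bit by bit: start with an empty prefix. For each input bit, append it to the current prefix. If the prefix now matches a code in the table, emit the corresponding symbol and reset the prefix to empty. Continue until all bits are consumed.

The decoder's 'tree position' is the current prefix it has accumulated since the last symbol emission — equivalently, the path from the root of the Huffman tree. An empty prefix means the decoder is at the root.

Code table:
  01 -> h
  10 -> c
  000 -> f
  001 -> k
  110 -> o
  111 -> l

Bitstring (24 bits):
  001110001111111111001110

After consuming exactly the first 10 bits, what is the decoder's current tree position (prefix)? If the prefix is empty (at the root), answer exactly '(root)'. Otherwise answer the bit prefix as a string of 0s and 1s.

Bit 0: prefix='0' (no match yet)
Bit 1: prefix='00' (no match yet)
Bit 2: prefix='001' -> emit 'k', reset
Bit 3: prefix='1' (no match yet)
Bit 4: prefix='11' (no match yet)
Bit 5: prefix='110' -> emit 'o', reset
Bit 6: prefix='0' (no match yet)
Bit 7: prefix='00' (no match yet)
Bit 8: prefix='001' -> emit 'k', reset
Bit 9: prefix='1' (no match yet)

Answer: 1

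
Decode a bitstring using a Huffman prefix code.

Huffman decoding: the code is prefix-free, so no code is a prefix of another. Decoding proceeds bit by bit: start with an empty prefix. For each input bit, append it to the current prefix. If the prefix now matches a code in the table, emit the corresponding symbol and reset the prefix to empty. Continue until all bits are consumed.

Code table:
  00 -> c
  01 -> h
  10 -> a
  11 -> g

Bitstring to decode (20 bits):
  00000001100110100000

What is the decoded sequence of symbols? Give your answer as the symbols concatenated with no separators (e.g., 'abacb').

Answer: ccchahaacc

Derivation:
Bit 0: prefix='0' (no match yet)
Bit 1: prefix='00' -> emit 'c', reset
Bit 2: prefix='0' (no match yet)
Bit 3: prefix='00' -> emit 'c', reset
Bit 4: prefix='0' (no match yet)
Bit 5: prefix='00' -> emit 'c', reset
Bit 6: prefix='0' (no match yet)
Bit 7: prefix='01' -> emit 'h', reset
Bit 8: prefix='1' (no match yet)
Bit 9: prefix='10' -> emit 'a', reset
Bit 10: prefix='0' (no match yet)
Bit 11: prefix='01' -> emit 'h', reset
Bit 12: prefix='1' (no match yet)
Bit 13: prefix='10' -> emit 'a', reset
Bit 14: prefix='1' (no match yet)
Bit 15: prefix='10' -> emit 'a', reset
Bit 16: prefix='0' (no match yet)
Bit 17: prefix='00' -> emit 'c', reset
Bit 18: prefix='0' (no match yet)
Bit 19: prefix='00' -> emit 'c', reset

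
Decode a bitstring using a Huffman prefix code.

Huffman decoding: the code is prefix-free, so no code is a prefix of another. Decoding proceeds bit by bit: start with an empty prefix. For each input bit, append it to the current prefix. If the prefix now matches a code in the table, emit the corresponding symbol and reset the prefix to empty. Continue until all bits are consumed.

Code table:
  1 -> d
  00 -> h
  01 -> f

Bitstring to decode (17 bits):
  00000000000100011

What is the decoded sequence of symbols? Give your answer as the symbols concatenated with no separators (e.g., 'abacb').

Bit 0: prefix='0' (no match yet)
Bit 1: prefix='00' -> emit 'h', reset
Bit 2: prefix='0' (no match yet)
Bit 3: prefix='00' -> emit 'h', reset
Bit 4: prefix='0' (no match yet)
Bit 5: prefix='00' -> emit 'h', reset
Bit 6: prefix='0' (no match yet)
Bit 7: prefix='00' -> emit 'h', reset
Bit 8: prefix='0' (no match yet)
Bit 9: prefix='00' -> emit 'h', reset
Bit 10: prefix='0' (no match yet)
Bit 11: prefix='01' -> emit 'f', reset
Bit 12: prefix='0' (no match yet)
Bit 13: prefix='00' -> emit 'h', reset
Bit 14: prefix='0' (no match yet)
Bit 15: prefix='01' -> emit 'f', reset
Bit 16: prefix='1' -> emit 'd', reset

Answer: hhhhhfhfd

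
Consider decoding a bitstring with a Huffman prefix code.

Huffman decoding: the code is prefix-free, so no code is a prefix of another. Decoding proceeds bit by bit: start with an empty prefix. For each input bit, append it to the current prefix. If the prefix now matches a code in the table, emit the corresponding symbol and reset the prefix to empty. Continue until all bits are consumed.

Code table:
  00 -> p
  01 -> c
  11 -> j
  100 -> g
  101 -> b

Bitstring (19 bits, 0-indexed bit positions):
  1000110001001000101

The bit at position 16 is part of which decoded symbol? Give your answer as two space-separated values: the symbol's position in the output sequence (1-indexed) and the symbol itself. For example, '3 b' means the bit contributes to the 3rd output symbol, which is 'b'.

Answer: 7 c

Derivation:
Bit 0: prefix='1' (no match yet)
Bit 1: prefix='10' (no match yet)
Bit 2: prefix='100' -> emit 'g', reset
Bit 3: prefix='0' (no match yet)
Bit 4: prefix='01' -> emit 'c', reset
Bit 5: prefix='1' (no match yet)
Bit 6: prefix='10' (no match yet)
Bit 7: prefix='100' -> emit 'g', reset
Bit 8: prefix='0' (no match yet)
Bit 9: prefix='01' -> emit 'c', reset
Bit 10: prefix='0' (no match yet)
Bit 11: prefix='00' -> emit 'p', reset
Bit 12: prefix='1' (no match yet)
Bit 13: prefix='10' (no match yet)
Bit 14: prefix='100' -> emit 'g', reset
Bit 15: prefix='0' (no match yet)
Bit 16: prefix='01' -> emit 'c', reset
Bit 17: prefix='0' (no match yet)
Bit 18: prefix='01' -> emit 'c', reset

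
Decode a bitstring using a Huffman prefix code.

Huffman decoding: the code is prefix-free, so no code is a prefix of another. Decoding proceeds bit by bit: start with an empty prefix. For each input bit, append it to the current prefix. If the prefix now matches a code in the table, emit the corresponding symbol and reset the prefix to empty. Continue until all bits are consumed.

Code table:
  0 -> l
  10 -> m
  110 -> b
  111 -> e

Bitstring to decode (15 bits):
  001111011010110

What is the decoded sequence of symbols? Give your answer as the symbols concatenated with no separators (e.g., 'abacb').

Answer: llembmb

Derivation:
Bit 0: prefix='0' -> emit 'l', reset
Bit 1: prefix='0' -> emit 'l', reset
Bit 2: prefix='1' (no match yet)
Bit 3: prefix='11' (no match yet)
Bit 4: prefix='111' -> emit 'e', reset
Bit 5: prefix='1' (no match yet)
Bit 6: prefix='10' -> emit 'm', reset
Bit 7: prefix='1' (no match yet)
Bit 8: prefix='11' (no match yet)
Bit 9: prefix='110' -> emit 'b', reset
Bit 10: prefix='1' (no match yet)
Bit 11: prefix='10' -> emit 'm', reset
Bit 12: prefix='1' (no match yet)
Bit 13: prefix='11' (no match yet)
Bit 14: prefix='110' -> emit 'b', reset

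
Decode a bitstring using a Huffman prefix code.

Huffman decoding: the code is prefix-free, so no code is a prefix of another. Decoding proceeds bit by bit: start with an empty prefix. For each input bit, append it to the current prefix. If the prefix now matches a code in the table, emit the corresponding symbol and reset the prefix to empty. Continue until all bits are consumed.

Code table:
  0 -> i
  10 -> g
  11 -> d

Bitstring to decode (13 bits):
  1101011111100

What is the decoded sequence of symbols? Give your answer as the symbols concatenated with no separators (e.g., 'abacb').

Bit 0: prefix='1' (no match yet)
Bit 1: prefix='11' -> emit 'd', reset
Bit 2: prefix='0' -> emit 'i', reset
Bit 3: prefix='1' (no match yet)
Bit 4: prefix='10' -> emit 'g', reset
Bit 5: prefix='1' (no match yet)
Bit 6: prefix='11' -> emit 'd', reset
Bit 7: prefix='1' (no match yet)
Bit 8: prefix='11' -> emit 'd', reset
Bit 9: prefix='1' (no match yet)
Bit 10: prefix='11' -> emit 'd', reset
Bit 11: prefix='0' -> emit 'i', reset
Bit 12: prefix='0' -> emit 'i', reset

Answer: digdddii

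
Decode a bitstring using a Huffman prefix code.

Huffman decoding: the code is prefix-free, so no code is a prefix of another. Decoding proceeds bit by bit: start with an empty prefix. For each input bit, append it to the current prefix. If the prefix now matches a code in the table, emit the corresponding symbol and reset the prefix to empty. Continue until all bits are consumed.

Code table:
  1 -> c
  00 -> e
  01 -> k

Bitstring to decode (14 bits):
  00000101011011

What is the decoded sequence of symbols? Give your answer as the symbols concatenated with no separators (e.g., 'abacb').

Bit 0: prefix='0' (no match yet)
Bit 1: prefix='00' -> emit 'e', reset
Bit 2: prefix='0' (no match yet)
Bit 3: prefix='00' -> emit 'e', reset
Bit 4: prefix='0' (no match yet)
Bit 5: prefix='01' -> emit 'k', reset
Bit 6: prefix='0' (no match yet)
Bit 7: prefix='01' -> emit 'k', reset
Bit 8: prefix='0' (no match yet)
Bit 9: prefix='01' -> emit 'k', reset
Bit 10: prefix='1' -> emit 'c', reset
Bit 11: prefix='0' (no match yet)
Bit 12: prefix='01' -> emit 'k', reset
Bit 13: prefix='1' -> emit 'c', reset

Answer: eekkkckc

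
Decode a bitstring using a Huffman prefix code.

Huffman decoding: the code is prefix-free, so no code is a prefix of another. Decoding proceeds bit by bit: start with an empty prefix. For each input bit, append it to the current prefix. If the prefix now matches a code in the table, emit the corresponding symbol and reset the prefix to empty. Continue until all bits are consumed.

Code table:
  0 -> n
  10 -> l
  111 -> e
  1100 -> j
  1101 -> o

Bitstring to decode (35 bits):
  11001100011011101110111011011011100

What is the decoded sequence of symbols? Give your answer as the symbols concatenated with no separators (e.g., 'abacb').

Answer: jjnooooloj

Derivation:
Bit 0: prefix='1' (no match yet)
Bit 1: prefix='11' (no match yet)
Bit 2: prefix='110' (no match yet)
Bit 3: prefix='1100' -> emit 'j', reset
Bit 4: prefix='1' (no match yet)
Bit 5: prefix='11' (no match yet)
Bit 6: prefix='110' (no match yet)
Bit 7: prefix='1100' -> emit 'j', reset
Bit 8: prefix='0' -> emit 'n', reset
Bit 9: prefix='1' (no match yet)
Bit 10: prefix='11' (no match yet)
Bit 11: prefix='110' (no match yet)
Bit 12: prefix='1101' -> emit 'o', reset
Bit 13: prefix='1' (no match yet)
Bit 14: prefix='11' (no match yet)
Bit 15: prefix='110' (no match yet)
Bit 16: prefix='1101' -> emit 'o', reset
Bit 17: prefix='1' (no match yet)
Bit 18: prefix='11' (no match yet)
Bit 19: prefix='110' (no match yet)
Bit 20: prefix='1101' -> emit 'o', reset
Bit 21: prefix='1' (no match yet)
Bit 22: prefix='11' (no match yet)
Bit 23: prefix='110' (no match yet)
Bit 24: prefix='1101' -> emit 'o', reset
Bit 25: prefix='1' (no match yet)
Bit 26: prefix='10' -> emit 'l', reset
Bit 27: prefix='1' (no match yet)
Bit 28: prefix='11' (no match yet)
Bit 29: prefix='110' (no match yet)
Bit 30: prefix='1101' -> emit 'o', reset
Bit 31: prefix='1' (no match yet)
Bit 32: prefix='11' (no match yet)
Bit 33: prefix='110' (no match yet)
Bit 34: prefix='1100' -> emit 'j', reset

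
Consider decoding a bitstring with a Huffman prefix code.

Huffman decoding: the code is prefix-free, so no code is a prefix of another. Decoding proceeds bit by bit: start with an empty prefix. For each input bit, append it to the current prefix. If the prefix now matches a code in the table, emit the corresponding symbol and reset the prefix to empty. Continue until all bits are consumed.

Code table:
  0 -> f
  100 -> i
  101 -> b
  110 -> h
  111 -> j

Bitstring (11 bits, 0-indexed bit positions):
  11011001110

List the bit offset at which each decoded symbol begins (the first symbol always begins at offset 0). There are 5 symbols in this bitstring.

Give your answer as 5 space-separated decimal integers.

Answer: 0 3 6 7 10

Derivation:
Bit 0: prefix='1' (no match yet)
Bit 1: prefix='11' (no match yet)
Bit 2: prefix='110' -> emit 'h', reset
Bit 3: prefix='1' (no match yet)
Bit 4: prefix='11' (no match yet)
Bit 5: prefix='110' -> emit 'h', reset
Bit 6: prefix='0' -> emit 'f', reset
Bit 7: prefix='1' (no match yet)
Bit 8: prefix='11' (no match yet)
Bit 9: prefix='111' -> emit 'j', reset
Bit 10: prefix='0' -> emit 'f', reset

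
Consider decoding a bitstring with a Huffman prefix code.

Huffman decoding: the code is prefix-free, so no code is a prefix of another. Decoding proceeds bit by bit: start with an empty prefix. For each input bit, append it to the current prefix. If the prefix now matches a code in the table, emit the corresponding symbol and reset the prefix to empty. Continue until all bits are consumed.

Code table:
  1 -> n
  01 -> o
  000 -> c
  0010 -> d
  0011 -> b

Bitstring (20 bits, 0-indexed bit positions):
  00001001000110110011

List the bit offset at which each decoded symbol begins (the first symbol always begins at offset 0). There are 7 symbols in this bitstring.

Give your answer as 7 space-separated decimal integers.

Bit 0: prefix='0' (no match yet)
Bit 1: prefix='00' (no match yet)
Bit 2: prefix='000' -> emit 'c', reset
Bit 3: prefix='0' (no match yet)
Bit 4: prefix='01' -> emit 'o', reset
Bit 5: prefix='0' (no match yet)
Bit 6: prefix='00' (no match yet)
Bit 7: prefix='001' (no match yet)
Bit 8: prefix='0010' -> emit 'd', reset
Bit 9: prefix='0' (no match yet)
Bit 10: prefix='00' (no match yet)
Bit 11: prefix='001' (no match yet)
Bit 12: prefix='0011' -> emit 'b', reset
Bit 13: prefix='0' (no match yet)
Bit 14: prefix='01' -> emit 'o', reset
Bit 15: prefix='1' -> emit 'n', reset
Bit 16: prefix='0' (no match yet)
Bit 17: prefix='00' (no match yet)
Bit 18: prefix='001' (no match yet)
Bit 19: prefix='0011' -> emit 'b', reset

Answer: 0 3 5 9 13 15 16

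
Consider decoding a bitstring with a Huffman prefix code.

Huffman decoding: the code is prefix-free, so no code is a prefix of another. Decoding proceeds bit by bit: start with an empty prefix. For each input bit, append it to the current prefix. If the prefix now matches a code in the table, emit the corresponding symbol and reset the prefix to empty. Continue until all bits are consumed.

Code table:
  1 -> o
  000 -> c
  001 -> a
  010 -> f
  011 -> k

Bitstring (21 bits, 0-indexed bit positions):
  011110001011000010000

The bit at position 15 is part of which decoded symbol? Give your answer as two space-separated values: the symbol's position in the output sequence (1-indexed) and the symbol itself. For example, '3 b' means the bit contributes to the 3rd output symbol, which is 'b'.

Bit 0: prefix='0' (no match yet)
Bit 1: prefix='01' (no match yet)
Bit 2: prefix='011' -> emit 'k', reset
Bit 3: prefix='1' -> emit 'o', reset
Bit 4: prefix='1' -> emit 'o', reset
Bit 5: prefix='0' (no match yet)
Bit 6: prefix='00' (no match yet)
Bit 7: prefix='000' -> emit 'c', reset
Bit 8: prefix='1' -> emit 'o', reset
Bit 9: prefix='0' (no match yet)
Bit 10: prefix='01' (no match yet)
Bit 11: prefix='011' -> emit 'k', reset
Bit 12: prefix='0' (no match yet)
Bit 13: prefix='00' (no match yet)
Bit 14: prefix='000' -> emit 'c', reset
Bit 15: prefix='0' (no match yet)
Bit 16: prefix='01' (no match yet)
Bit 17: prefix='010' -> emit 'f', reset
Bit 18: prefix='0' (no match yet)
Bit 19: prefix='00' (no match yet)

Answer: 8 f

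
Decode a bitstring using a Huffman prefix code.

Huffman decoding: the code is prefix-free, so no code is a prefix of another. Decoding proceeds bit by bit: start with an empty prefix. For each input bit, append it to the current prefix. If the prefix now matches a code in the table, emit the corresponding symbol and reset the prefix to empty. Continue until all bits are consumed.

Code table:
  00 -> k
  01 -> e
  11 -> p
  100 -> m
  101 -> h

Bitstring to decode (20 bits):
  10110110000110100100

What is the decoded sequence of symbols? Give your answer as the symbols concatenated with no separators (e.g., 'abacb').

Bit 0: prefix='1' (no match yet)
Bit 1: prefix='10' (no match yet)
Bit 2: prefix='101' -> emit 'h', reset
Bit 3: prefix='1' (no match yet)
Bit 4: prefix='10' (no match yet)
Bit 5: prefix='101' -> emit 'h', reset
Bit 6: prefix='1' (no match yet)
Bit 7: prefix='10' (no match yet)
Bit 8: prefix='100' -> emit 'm', reset
Bit 9: prefix='0' (no match yet)
Bit 10: prefix='00' -> emit 'k', reset
Bit 11: prefix='1' (no match yet)
Bit 12: prefix='11' -> emit 'p', reset
Bit 13: prefix='0' (no match yet)
Bit 14: prefix='01' -> emit 'e', reset
Bit 15: prefix='0' (no match yet)
Bit 16: prefix='00' -> emit 'k', reset
Bit 17: prefix='1' (no match yet)
Bit 18: prefix='10' (no match yet)
Bit 19: prefix='100' -> emit 'm', reset

Answer: hhmkpekm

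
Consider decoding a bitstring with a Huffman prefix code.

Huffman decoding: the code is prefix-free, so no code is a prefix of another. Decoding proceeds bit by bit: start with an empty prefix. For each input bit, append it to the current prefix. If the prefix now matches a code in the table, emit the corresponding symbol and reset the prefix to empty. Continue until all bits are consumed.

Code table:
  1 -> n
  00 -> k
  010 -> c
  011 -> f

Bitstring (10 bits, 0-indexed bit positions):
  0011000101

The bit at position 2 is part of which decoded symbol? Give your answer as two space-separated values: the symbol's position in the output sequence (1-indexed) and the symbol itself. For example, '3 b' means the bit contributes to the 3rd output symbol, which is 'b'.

Answer: 2 n

Derivation:
Bit 0: prefix='0' (no match yet)
Bit 1: prefix='00' -> emit 'k', reset
Bit 2: prefix='1' -> emit 'n', reset
Bit 3: prefix='1' -> emit 'n', reset
Bit 4: prefix='0' (no match yet)
Bit 5: prefix='00' -> emit 'k', reset
Bit 6: prefix='0' (no match yet)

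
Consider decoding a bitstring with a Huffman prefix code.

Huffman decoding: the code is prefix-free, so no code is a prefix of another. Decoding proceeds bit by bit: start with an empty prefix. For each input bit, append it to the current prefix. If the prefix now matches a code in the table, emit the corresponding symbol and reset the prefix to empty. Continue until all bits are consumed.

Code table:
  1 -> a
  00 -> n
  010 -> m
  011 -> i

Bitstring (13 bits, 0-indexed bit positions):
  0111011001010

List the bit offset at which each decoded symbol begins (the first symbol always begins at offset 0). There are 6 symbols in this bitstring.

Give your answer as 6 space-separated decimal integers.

Bit 0: prefix='0' (no match yet)
Bit 1: prefix='01' (no match yet)
Bit 2: prefix='011' -> emit 'i', reset
Bit 3: prefix='1' -> emit 'a', reset
Bit 4: prefix='0' (no match yet)
Bit 5: prefix='01' (no match yet)
Bit 6: prefix='011' -> emit 'i', reset
Bit 7: prefix='0' (no match yet)
Bit 8: prefix='00' -> emit 'n', reset
Bit 9: prefix='1' -> emit 'a', reset
Bit 10: prefix='0' (no match yet)
Bit 11: prefix='01' (no match yet)
Bit 12: prefix='010' -> emit 'm', reset

Answer: 0 3 4 7 9 10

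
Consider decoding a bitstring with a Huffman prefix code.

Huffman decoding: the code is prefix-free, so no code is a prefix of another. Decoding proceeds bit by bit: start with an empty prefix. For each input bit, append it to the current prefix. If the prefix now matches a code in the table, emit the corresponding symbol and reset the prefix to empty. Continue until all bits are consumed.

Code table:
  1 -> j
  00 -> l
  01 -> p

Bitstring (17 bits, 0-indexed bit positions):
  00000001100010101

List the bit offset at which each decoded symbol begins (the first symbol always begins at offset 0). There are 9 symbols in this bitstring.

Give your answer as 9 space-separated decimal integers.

Bit 0: prefix='0' (no match yet)
Bit 1: prefix='00' -> emit 'l', reset
Bit 2: prefix='0' (no match yet)
Bit 3: prefix='00' -> emit 'l', reset
Bit 4: prefix='0' (no match yet)
Bit 5: prefix='00' -> emit 'l', reset
Bit 6: prefix='0' (no match yet)
Bit 7: prefix='01' -> emit 'p', reset
Bit 8: prefix='1' -> emit 'j', reset
Bit 9: prefix='0' (no match yet)
Bit 10: prefix='00' -> emit 'l', reset
Bit 11: prefix='0' (no match yet)
Bit 12: prefix='01' -> emit 'p', reset
Bit 13: prefix='0' (no match yet)
Bit 14: prefix='01' -> emit 'p', reset
Bit 15: prefix='0' (no match yet)
Bit 16: prefix='01' -> emit 'p', reset

Answer: 0 2 4 6 8 9 11 13 15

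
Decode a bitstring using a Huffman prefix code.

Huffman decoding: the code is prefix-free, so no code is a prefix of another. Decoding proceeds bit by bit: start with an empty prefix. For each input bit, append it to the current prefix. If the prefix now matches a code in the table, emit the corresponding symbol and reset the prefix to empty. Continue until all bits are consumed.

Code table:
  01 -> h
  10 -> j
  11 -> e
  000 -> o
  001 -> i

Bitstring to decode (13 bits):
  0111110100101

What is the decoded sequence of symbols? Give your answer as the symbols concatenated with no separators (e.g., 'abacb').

Bit 0: prefix='0' (no match yet)
Bit 1: prefix='01' -> emit 'h', reset
Bit 2: prefix='1' (no match yet)
Bit 3: prefix='11' -> emit 'e', reset
Bit 4: prefix='1' (no match yet)
Bit 5: prefix='11' -> emit 'e', reset
Bit 6: prefix='0' (no match yet)
Bit 7: prefix='01' -> emit 'h', reset
Bit 8: prefix='0' (no match yet)
Bit 9: prefix='00' (no match yet)
Bit 10: prefix='001' -> emit 'i', reset
Bit 11: prefix='0' (no match yet)
Bit 12: prefix='01' -> emit 'h', reset

Answer: heehih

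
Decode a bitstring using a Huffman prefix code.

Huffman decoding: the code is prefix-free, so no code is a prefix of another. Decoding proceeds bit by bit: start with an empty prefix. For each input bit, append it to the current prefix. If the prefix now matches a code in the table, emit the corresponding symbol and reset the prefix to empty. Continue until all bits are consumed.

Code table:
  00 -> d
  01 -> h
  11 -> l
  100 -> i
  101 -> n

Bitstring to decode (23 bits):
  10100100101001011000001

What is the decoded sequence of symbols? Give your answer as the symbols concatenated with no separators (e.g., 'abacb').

Answer: ndindnidh

Derivation:
Bit 0: prefix='1' (no match yet)
Bit 1: prefix='10' (no match yet)
Bit 2: prefix='101' -> emit 'n', reset
Bit 3: prefix='0' (no match yet)
Bit 4: prefix='00' -> emit 'd', reset
Bit 5: prefix='1' (no match yet)
Bit 6: prefix='10' (no match yet)
Bit 7: prefix='100' -> emit 'i', reset
Bit 8: prefix='1' (no match yet)
Bit 9: prefix='10' (no match yet)
Bit 10: prefix='101' -> emit 'n', reset
Bit 11: prefix='0' (no match yet)
Bit 12: prefix='00' -> emit 'd', reset
Bit 13: prefix='1' (no match yet)
Bit 14: prefix='10' (no match yet)
Bit 15: prefix='101' -> emit 'n', reset
Bit 16: prefix='1' (no match yet)
Bit 17: prefix='10' (no match yet)
Bit 18: prefix='100' -> emit 'i', reset
Bit 19: prefix='0' (no match yet)
Bit 20: prefix='00' -> emit 'd', reset
Bit 21: prefix='0' (no match yet)
Bit 22: prefix='01' -> emit 'h', reset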